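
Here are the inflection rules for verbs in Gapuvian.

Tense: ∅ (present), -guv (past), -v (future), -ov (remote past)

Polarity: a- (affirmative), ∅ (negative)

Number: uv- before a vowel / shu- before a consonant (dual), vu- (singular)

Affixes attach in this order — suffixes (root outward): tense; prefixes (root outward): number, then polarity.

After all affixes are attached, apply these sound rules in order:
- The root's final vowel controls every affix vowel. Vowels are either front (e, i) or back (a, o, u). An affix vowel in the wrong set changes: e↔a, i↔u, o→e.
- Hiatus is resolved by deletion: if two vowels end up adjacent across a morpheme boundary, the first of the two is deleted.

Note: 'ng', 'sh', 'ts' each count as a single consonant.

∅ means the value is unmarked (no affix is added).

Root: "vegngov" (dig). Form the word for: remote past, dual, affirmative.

Attach number dual shu- (before consonant 'v') → shuvegngov.
Attach polarity affirmative a- → ashuvegngov.
Attach tense remote past -ov → ashuvegngovov.
Vowel harmony: no change.
Vowel deletion: no change.

ashuvegngovov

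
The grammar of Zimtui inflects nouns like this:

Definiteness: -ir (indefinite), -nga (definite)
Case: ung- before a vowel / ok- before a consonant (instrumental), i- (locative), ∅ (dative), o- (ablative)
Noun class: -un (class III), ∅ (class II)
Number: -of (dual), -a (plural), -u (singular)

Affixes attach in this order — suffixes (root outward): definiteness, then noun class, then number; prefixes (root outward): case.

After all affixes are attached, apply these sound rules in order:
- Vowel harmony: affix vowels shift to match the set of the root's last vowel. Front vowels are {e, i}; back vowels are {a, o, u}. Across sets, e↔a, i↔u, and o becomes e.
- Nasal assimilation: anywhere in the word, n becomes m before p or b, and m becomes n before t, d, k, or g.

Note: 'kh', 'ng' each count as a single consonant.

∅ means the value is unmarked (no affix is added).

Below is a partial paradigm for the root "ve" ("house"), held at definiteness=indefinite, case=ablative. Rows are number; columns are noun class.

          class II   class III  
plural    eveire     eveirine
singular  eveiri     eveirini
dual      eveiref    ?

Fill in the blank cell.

eveirinef

Attach definiteness indefinite -ir → veir.
Attach case ablative o- → oveir.
Attach noun class class III -un → oveirun.
Attach number dual -of → oveirunof.
Apply vowel harmony: oveirunof → eveirinef.
Nasal assimilation: no change.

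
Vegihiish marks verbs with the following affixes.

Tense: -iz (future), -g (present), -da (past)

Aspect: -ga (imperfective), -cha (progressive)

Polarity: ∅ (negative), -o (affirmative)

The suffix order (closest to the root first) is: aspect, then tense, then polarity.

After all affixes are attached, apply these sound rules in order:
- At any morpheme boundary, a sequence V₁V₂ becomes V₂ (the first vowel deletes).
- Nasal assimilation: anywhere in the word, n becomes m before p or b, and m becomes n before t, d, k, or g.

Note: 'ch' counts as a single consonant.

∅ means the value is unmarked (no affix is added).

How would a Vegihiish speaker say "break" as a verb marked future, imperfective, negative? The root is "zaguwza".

zaguwzagiz

Attach aspect imperfective -ga → zaguwzaga.
Attach tense future -iz → zaguwzagaiz.
polarity = negative: zero marking, form stays zaguwzagaiz.
Apply vowel deletion: zaguwzagaiz → zaguwzagiz.
Nasal assimilation: no change.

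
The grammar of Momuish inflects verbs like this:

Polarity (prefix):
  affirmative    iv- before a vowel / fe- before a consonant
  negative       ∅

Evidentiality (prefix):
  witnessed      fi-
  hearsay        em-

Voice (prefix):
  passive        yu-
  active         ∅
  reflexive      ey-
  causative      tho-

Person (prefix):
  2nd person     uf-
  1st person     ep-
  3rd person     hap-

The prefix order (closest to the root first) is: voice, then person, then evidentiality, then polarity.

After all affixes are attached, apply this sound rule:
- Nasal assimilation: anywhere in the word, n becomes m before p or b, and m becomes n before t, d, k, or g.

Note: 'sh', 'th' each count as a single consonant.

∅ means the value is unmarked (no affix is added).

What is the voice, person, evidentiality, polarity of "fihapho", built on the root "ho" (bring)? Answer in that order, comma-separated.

Segment: fi-hap-ho.
voice: ∅ → active.
person: hap- → 3rd person.
evidentiality: fi- → witnessed.
polarity: ∅ → negative.

active, 3rd person, witnessed, negative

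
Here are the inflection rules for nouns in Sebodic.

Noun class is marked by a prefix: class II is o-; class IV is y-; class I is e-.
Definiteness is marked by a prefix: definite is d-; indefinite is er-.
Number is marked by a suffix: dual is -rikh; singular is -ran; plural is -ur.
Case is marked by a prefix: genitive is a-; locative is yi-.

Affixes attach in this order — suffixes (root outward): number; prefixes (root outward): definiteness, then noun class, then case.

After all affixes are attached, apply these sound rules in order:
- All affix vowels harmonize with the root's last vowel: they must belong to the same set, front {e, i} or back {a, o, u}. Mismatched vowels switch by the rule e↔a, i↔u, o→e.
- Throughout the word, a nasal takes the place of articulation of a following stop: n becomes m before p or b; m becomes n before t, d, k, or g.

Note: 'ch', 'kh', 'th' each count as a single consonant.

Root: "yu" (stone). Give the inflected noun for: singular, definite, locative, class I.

yuadyuran

Attach definiteness definite d- → dyu.
Attach noun class class I e- → edyu.
Attach number singular -ran → edyuran.
Attach case locative yi- → yiedyuran.
Apply vowel harmony: yiedyuran → yuadyuran.
Nasal assimilation: no change.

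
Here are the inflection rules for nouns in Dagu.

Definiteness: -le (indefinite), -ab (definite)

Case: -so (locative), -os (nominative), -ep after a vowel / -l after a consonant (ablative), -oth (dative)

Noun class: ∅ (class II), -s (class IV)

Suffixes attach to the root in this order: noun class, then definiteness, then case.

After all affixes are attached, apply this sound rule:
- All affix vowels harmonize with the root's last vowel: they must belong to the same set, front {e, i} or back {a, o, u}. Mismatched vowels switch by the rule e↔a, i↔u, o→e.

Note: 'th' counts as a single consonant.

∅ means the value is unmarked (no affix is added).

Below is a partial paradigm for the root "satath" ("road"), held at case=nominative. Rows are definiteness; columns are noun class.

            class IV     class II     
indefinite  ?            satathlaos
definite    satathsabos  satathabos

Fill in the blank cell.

Attach noun class class IV -s → sataths.
Attach definiteness indefinite -le → satathsle.
Attach case nominative -os → satathsleos.
Apply vowel harmony: satathsleos → satathslaos.

satathslaos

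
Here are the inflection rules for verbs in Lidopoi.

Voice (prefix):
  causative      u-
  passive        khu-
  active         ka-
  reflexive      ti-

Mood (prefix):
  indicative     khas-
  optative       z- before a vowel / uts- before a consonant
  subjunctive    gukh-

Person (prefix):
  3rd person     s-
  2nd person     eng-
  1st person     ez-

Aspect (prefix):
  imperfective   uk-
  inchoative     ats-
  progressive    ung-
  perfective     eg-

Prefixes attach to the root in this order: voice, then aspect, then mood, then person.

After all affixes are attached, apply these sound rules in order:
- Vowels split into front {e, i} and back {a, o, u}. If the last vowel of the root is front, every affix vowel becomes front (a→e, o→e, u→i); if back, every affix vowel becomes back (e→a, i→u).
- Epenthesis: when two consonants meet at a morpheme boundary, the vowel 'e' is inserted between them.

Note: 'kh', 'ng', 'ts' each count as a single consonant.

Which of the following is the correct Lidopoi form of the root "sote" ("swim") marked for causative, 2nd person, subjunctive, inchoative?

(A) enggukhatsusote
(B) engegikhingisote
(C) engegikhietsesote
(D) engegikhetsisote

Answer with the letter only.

D

Attach voice causative u- → usote.
Attach aspect inchoative ats- → atsusote.
Attach mood subjunctive gukh- → gukhatsusote.
Attach person 2nd person eng- → enggukhatsusote.
Apply vowel harmony: enggukhatsusote → enggikhetsisote.
Apply epenthesis: enggikhetsisote → engegikhetsisote.
So the correct form is engegikhetsisote, option (D).
(C) engegikhietsesote is wrong: it has the affixes in the wrong order.
(A) enggukhatsusote is wrong: it fails to apply the sound rule(s).
(B) engegikhingisote is wrong: it uses progressive instead of inchoative for aspect.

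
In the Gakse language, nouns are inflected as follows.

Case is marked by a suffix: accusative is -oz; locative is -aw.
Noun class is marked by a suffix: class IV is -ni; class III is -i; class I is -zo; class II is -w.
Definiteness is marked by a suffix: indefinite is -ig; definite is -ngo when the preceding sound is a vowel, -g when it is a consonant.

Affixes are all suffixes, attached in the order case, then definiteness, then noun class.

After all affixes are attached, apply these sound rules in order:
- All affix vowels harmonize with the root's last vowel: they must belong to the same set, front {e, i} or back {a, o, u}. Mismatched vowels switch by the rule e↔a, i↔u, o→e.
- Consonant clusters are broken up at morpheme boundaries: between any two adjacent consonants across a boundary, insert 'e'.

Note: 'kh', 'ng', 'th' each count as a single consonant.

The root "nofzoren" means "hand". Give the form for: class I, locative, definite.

nofzorenewegeze

Attach case locative -aw → nofzorenaw.
Attach definiteness definite -g (after consonant 'w') → nofzorenawg.
Attach noun class class I -zo → nofzorenawgzo.
Apply vowel harmony: nofzorenawgzo → nofzorenewgze.
Apply epenthesis: nofzorenewgze → nofzorenewegeze.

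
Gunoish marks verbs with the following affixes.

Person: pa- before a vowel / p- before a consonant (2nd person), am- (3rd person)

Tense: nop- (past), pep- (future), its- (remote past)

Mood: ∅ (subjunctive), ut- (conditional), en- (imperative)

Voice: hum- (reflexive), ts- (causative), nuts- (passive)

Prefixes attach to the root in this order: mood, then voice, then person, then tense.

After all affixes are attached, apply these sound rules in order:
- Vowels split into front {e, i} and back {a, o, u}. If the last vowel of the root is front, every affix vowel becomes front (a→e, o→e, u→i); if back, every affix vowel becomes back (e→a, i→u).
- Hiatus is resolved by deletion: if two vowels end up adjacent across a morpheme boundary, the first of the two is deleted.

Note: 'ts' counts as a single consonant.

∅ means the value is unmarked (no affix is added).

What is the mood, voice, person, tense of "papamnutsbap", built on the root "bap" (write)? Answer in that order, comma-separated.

subjunctive, passive, 3rd person, future

Segment: pep-am-nuts-bap.
mood: ∅ → subjunctive.
voice: nuts- → passive.
person: am- → 3rd person.
tense: pep- → future.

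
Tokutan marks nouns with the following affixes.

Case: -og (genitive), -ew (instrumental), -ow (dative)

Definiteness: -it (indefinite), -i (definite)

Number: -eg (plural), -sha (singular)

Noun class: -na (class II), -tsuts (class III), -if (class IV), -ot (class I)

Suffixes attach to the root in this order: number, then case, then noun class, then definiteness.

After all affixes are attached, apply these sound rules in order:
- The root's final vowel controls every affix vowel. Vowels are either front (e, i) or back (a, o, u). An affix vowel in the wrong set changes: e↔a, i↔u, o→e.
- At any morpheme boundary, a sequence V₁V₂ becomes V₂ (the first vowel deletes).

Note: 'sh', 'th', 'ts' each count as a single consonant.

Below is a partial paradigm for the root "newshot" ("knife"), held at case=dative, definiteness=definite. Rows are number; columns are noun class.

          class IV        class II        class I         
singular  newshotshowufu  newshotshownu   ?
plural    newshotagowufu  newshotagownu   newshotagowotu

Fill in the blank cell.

newshotshowotu

Attach number singular -sha → newshotsha.
Attach case dative -ow → newshotshaow.
Attach noun class class I -ot → newshotshaowot.
Attach definiteness definite -i → newshotshaowoti.
Apply vowel harmony: newshotshaowoti → newshotshaowotu.
Apply vowel deletion: newshotshaowotu → newshotshowotu.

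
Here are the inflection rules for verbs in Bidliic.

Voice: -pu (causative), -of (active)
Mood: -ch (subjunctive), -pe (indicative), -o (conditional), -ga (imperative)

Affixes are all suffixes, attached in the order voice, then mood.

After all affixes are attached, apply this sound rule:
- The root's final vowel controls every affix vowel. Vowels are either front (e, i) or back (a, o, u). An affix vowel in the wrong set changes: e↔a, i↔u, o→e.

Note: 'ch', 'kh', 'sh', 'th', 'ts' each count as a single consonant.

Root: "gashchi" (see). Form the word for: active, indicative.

Attach voice active -of → gashchiof.
Attach mood indicative -pe → gashchiofpe.
Apply vowel harmony: gashchiofpe → gashchiefpe.

gashchiefpe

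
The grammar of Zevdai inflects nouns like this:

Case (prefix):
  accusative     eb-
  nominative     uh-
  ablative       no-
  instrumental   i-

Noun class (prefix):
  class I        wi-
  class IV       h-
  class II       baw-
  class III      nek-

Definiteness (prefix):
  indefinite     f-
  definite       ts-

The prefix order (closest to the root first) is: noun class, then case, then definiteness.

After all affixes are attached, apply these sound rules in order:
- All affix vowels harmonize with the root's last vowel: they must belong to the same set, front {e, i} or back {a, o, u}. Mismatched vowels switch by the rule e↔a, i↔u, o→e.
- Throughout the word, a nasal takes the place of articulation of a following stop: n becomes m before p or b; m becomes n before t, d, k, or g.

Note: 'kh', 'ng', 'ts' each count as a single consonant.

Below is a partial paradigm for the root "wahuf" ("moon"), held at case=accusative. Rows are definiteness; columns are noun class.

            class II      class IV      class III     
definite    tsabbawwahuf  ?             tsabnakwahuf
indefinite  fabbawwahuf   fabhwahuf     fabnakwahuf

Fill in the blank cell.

Attach noun class class IV h- → hwahuf.
Attach case accusative eb- → ebhwahuf.
Attach definiteness definite ts- → tsebhwahuf.
Apply vowel harmony: tsebhwahuf → tsabhwahuf.
Nasal assimilation: no change.

tsabhwahuf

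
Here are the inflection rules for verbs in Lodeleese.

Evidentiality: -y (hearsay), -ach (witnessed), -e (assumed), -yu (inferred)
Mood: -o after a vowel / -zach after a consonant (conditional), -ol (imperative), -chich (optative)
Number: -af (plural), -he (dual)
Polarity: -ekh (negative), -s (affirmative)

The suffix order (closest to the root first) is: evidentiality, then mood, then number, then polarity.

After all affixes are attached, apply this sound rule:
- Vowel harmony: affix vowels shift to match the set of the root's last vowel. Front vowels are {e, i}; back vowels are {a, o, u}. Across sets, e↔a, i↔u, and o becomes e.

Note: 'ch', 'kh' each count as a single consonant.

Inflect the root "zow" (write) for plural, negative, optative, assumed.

zowachuchafakh

Attach evidentiality assumed -e → zowe.
Attach mood optative -chich → zowechich.
Attach number plural -af → zowechichaf.
Attach polarity negative -ekh → zowechichafekh.
Apply vowel harmony: zowechichafekh → zowachuchafakh.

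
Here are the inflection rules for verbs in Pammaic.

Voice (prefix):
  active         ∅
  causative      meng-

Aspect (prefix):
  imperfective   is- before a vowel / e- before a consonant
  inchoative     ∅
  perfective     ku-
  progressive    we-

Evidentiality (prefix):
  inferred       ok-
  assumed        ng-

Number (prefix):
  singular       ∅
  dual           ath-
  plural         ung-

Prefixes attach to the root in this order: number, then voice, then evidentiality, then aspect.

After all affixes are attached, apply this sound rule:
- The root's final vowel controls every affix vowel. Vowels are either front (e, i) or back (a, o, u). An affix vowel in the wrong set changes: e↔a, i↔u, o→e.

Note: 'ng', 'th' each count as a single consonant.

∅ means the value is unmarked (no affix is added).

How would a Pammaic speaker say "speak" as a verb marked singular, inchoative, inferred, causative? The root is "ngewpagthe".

number = singular: zero marking, form stays ngewpagthe.
Attach voice causative meng- → mengngewpagthe.
Attach evidentiality inferred ok- → okmengngewpagthe.
aspect = inchoative: zero marking, form stays okmengngewpagthe.
Apply vowel harmony: okmengngewpagthe → ekmengngewpagthe.

ekmengngewpagthe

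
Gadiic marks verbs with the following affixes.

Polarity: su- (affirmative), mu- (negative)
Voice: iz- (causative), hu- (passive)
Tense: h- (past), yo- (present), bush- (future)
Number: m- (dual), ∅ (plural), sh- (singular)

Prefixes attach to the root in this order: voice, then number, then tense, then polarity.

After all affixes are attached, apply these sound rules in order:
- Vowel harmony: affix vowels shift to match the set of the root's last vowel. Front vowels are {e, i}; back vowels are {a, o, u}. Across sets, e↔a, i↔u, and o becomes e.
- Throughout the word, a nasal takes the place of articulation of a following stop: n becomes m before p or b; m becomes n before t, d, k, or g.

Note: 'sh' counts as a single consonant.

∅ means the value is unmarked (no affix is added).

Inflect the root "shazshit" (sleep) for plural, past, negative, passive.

mihhishazshit

Attach voice passive hu- → hushazshit.
number = plural: zero marking, form stays hushazshit.
Attach tense past h- → hhushazshit.
Attach polarity negative mu- → muhhushazshit.
Apply vowel harmony: muhhushazshit → mihhishazshit.
Nasal assimilation: no change.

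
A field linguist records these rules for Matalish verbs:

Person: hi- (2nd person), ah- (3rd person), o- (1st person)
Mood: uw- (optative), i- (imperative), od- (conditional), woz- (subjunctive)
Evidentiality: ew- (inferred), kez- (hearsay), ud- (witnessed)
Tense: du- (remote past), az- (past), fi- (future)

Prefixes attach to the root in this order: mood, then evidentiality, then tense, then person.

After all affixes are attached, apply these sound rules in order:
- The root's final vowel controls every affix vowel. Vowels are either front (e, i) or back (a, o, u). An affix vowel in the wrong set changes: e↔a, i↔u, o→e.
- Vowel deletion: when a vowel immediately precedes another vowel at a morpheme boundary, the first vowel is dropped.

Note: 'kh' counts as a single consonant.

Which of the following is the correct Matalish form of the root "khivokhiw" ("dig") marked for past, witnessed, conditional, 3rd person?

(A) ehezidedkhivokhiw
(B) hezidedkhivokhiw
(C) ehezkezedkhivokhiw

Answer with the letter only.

A

Attach mood conditional od- → odkhivokhiw.
Attach evidentiality witnessed ud- → udodkhivokhiw.
Attach tense past az- → azudodkhivokhiw.
Attach person 3rd person ah- → ahazudodkhivokhiw.
Apply vowel harmony: ahazudodkhivokhiw → ehezidedkhivokhiw.
Vowel deletion: no change.
So the correct form is ehezidedkhivokhiw, option (A).
(C) ehezkezedkhivokhiw is wrong: it uses hearsay instead of witnessed for evidentiality.
(B) hezidedkhivokhiw is wrong: it uses 2nd person instead of 3rd person for person.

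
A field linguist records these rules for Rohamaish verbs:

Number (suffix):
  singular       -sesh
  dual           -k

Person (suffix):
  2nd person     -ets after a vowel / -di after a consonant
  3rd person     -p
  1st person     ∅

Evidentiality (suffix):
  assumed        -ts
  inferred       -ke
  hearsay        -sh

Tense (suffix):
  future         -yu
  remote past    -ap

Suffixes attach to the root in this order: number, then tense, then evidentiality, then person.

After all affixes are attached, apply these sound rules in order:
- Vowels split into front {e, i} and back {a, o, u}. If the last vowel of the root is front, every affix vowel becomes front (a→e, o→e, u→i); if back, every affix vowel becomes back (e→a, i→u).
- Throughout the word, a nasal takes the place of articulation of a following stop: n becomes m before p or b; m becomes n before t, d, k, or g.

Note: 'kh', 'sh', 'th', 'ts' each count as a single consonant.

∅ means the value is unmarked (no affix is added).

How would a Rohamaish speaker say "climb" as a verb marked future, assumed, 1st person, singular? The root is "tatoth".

Attach number singular -sesh → tatothsesh.
Attach tense future -yu → tatothseshyu.
Attach evidentiality assumed -ts → tatothseshyuts.
person = 1st person: zero marking, form stays tatothseshyuts.
Apply vowel harmony: tatothseshyuts → tatothsashyuts.
Nasal assimilation: no change.

tatothsashyuts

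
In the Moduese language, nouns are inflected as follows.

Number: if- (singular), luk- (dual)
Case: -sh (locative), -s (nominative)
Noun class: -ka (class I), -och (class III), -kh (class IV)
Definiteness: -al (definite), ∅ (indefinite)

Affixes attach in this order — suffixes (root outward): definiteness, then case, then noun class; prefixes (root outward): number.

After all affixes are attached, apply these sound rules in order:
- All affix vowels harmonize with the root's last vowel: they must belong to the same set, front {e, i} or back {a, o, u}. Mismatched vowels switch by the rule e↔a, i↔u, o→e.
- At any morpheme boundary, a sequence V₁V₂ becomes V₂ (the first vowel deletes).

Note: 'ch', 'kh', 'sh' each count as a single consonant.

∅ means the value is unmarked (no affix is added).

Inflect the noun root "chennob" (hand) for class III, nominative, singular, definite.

ufchennobalsoch

Attach number singular if- → ifchennob.
Attach definiteness definite -al → ifchennobal.
Attach case nominative -s → ifchennobals.
Attach noun class class III -och → ifchennobalsoch.
Apply vowel harmony: ifchennobalsoch → ufchennobalsoch.
Vowel deletion: no change.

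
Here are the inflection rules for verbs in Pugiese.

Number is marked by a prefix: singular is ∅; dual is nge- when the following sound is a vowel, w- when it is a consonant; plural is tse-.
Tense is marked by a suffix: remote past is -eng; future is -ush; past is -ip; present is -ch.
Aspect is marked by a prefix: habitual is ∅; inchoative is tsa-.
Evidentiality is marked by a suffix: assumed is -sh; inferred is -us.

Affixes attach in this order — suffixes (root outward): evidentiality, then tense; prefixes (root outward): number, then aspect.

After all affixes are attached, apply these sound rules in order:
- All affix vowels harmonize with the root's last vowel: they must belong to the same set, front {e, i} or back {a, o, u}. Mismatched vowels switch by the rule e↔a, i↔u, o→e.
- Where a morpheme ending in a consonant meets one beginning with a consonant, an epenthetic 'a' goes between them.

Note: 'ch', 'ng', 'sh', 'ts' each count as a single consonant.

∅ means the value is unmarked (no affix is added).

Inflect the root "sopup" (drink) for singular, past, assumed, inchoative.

Attach evidentiality assumed -sh → sopupsh.
number = singular: zero marking, form stays sopupsh.
Attach tense past -ip → sopupship.
Attach aspect inchoative tsa- → tsasopupship.
Apply vowel harmony: tsasopupship → tsasopupshup.
Apply epenthesis: tsasopupshup → tsasopupashup.

tsasopupashup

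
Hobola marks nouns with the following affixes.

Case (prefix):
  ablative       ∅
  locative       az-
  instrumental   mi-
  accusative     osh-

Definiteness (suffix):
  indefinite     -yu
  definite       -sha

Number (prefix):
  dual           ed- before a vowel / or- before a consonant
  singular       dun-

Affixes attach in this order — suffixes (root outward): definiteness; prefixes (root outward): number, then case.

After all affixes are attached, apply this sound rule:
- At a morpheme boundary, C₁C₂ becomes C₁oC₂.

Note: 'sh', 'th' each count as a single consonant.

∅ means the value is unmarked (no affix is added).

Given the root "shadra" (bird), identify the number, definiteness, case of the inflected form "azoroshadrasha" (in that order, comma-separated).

Segment: az-or-shadra-sha.
number: ed/or- → dual.
definiteness: -sha → definite.
case: az- → locative.

dual, definite, locative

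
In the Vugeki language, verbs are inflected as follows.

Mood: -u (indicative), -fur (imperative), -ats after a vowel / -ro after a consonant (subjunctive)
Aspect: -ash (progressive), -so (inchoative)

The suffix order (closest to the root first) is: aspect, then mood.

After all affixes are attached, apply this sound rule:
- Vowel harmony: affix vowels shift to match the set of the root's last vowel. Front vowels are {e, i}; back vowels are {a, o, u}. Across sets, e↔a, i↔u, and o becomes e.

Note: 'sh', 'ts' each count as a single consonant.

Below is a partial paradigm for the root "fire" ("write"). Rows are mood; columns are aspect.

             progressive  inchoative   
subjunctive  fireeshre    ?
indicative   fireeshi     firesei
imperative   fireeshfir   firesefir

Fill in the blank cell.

Attach aspect inchoative -so → fireso.
Attach mood subjunctive -ats (after vowel 'o') → firesoats.
Apply vowel harmony: firesoats → fireseets.

fireseets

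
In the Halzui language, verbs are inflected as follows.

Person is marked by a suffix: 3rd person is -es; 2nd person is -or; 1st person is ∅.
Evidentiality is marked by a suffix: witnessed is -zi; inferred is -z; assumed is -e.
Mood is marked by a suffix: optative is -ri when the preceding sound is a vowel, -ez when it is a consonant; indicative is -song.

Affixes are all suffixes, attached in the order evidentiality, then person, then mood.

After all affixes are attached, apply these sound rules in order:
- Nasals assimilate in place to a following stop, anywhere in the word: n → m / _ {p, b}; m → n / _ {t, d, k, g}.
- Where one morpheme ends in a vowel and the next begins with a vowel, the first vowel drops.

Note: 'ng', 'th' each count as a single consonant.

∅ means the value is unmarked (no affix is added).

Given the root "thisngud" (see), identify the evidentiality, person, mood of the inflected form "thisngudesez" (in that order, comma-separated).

assumed, 3rd person, optative

Segment: thisngud-e-es-ez.
evidentiality: -e → assumed.
person: -es → 3rd person.
mood: -ri/ez → optative.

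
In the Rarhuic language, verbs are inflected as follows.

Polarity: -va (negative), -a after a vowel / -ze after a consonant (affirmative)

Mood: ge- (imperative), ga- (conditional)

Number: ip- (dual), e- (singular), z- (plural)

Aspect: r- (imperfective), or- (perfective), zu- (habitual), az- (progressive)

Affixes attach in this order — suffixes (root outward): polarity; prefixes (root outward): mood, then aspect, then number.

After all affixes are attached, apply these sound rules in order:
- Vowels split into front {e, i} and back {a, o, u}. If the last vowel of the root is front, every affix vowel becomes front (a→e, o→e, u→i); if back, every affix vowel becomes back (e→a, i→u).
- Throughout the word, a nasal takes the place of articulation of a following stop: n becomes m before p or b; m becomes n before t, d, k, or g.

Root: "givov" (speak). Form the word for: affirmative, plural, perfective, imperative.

zorgagivovza

Attach mood imperative ge- → gegivov.
Attach aspect perfective or- → orgegivov.
Attach polarity affirmative -ze (after consonant 'v') → orgegivovze.
Attach number plural z- → zorgegivovze.
Apply vowel harmony: zorgegivovze → zorgagivovza.
Nasal assimilation: no change.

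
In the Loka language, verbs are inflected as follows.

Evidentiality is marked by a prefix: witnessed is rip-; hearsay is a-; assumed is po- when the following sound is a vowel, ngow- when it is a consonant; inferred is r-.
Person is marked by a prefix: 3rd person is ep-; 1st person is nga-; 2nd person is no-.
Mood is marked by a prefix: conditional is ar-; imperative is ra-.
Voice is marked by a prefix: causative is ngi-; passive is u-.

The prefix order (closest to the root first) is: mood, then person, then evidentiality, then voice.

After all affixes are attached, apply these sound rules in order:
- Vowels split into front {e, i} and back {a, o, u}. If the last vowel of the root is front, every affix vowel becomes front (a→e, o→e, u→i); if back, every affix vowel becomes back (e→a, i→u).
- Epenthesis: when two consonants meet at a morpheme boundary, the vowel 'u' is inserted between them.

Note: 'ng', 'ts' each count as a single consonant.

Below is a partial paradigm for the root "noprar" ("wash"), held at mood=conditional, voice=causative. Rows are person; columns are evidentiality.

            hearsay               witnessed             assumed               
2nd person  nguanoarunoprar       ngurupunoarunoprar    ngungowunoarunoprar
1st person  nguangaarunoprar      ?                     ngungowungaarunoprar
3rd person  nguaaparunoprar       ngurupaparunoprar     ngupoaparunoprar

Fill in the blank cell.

ngurupungaarunoprar

Attach mood conditional ar- → arnoprar.
Attach person 1st person nga- → ngaarnoprar.
Attach evidentiality witnessed rip- → ripngaarnoprar.
Attach voice causative ngi- → ngiripngaarnoprar.
Apply vowel harmony: ngiripngaarnoprar → ngurupngaarnoprar.
Apply epenthesis: ngurupngaarnoprar → ngurupungaarunoprar.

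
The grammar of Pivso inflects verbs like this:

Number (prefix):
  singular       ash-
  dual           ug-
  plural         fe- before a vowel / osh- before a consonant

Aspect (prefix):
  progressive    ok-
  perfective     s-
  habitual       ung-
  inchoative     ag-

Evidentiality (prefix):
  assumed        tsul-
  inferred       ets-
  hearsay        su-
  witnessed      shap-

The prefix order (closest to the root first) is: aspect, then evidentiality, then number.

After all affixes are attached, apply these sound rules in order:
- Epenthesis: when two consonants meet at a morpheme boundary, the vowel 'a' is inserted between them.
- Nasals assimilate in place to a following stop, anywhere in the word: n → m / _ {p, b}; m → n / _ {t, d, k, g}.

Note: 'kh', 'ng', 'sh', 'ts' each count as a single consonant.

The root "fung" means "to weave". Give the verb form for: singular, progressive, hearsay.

Attach aspect progressive ok- → okfung.
Attach evidentiality hearsay su- → suokfung.
Attach number singular ash- → ashsuokfung.
Apply epenthesis: ashsuokfung → ashasuokafung.
Nasal assimilation: no change.

ashasuokafung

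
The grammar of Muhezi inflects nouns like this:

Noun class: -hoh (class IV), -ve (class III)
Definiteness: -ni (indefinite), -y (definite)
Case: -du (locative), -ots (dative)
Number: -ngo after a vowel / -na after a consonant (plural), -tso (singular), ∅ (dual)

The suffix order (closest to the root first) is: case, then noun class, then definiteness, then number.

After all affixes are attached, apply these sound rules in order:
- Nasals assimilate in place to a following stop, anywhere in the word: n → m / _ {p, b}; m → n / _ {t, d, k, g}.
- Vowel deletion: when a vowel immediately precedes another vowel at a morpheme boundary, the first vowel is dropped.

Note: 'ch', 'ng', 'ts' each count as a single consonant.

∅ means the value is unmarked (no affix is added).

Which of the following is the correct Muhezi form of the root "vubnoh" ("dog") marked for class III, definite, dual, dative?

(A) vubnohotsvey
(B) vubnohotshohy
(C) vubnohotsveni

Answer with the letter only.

A

Attach case dative -ots → vubnohots.
Attach noun class class III -ve → vubnohotsve.
Attach definiteness definite -y → vubnohotsvey.
number = dual: zero marking, form stays vubnohotsvey.
Nasal assimilation: no change.
Vowel deletion: no change.
So the correct form is vubnohotsvey, option (A).
(C) vubnohotsveni is wrong: it uses indefinite instead of definite for definiteness.
(B) vubnohotshohy is wrong: it uses class IV instead of class III for noun class.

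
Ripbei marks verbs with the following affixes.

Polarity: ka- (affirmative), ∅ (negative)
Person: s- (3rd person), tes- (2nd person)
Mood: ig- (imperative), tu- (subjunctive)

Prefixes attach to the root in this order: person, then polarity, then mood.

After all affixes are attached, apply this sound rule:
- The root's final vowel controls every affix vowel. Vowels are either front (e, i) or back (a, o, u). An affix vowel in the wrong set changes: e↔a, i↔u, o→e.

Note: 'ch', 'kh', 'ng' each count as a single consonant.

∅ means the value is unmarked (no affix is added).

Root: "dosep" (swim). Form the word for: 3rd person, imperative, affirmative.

igkesdosep

Attach person 3rd person s- → sdosep.
Attach polarity affirmative ka- → kasdosep.
Attach mood imperative ig- → igkasdosep.
Apply vowel harmony: igkasdosep → igkesdosep.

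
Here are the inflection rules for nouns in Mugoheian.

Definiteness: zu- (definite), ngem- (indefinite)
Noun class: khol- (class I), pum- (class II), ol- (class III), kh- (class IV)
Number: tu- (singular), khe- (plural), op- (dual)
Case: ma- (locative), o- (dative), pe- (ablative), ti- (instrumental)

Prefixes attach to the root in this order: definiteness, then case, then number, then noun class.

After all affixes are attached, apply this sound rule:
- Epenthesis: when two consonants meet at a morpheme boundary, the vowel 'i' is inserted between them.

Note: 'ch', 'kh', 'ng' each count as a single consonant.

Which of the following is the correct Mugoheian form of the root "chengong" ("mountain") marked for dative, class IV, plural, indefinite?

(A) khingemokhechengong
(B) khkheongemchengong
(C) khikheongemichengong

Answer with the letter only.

C

Attach definiteness indefinite ngem- → ngemchengong.
Attach case dative o- → ongemchengong.
Attach number plural khe- → kheongemchengong.
Attach noun class class IV kh- → khkheongemchengong.
Apply epenthesis: khkheongemchengong → khikheongemichengong.
So the correct form is khikheongemichengong, option (C).
(A) khingemokhechengong is wrong: it has the affixes in the wrong order.
(B) khkheongemchengong is wrong: it fails to apply the sound rule(s).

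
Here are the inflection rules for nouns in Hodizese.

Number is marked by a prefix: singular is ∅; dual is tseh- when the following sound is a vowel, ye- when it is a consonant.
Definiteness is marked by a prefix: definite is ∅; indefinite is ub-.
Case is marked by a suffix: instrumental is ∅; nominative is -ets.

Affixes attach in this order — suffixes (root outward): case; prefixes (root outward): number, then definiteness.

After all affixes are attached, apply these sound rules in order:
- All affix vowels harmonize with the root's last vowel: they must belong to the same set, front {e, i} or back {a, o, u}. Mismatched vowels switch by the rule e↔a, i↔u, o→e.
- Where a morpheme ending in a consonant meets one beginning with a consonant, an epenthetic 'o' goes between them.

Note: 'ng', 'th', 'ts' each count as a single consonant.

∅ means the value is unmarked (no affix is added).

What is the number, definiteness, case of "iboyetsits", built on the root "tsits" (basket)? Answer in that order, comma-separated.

dual, indefinite, instrumental

Segment: ub-ye-tsits.
number: tseh/ye- → dual.
definiteness: ub- → indefinite.
case: ∅ → instrumental.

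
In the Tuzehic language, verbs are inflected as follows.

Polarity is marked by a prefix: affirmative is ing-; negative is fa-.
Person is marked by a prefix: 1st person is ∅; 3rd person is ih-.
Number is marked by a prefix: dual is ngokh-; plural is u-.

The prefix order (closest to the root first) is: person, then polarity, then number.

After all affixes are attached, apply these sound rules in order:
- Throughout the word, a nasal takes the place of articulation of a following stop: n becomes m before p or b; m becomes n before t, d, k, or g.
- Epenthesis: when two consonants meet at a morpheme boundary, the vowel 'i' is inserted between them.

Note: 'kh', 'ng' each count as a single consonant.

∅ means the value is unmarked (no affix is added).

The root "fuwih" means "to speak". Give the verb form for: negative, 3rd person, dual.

Attach person 3rd person ih- → ihfuwih.
Attach polarity negative fa- → faihfuwih.
Attach number dual ngokh- → ngokhfaihfuwih.
Nasal assimilation: no change.
Apply epenthesis: ngokhfaihfuwih → ngokhifaihifuwih.

ngokhifaihifuwih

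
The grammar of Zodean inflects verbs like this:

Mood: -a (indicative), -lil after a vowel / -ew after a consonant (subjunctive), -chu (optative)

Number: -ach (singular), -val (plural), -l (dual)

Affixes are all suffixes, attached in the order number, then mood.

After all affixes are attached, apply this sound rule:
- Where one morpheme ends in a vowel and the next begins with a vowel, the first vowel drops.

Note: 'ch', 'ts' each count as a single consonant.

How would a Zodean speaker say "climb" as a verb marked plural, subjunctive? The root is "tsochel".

Attach number plural -val → tsochelval.
Attach mood subjunctive -ew (after consonant 'l') → tsochelvalew.
Vowel deletion: no change.

tsochelvalew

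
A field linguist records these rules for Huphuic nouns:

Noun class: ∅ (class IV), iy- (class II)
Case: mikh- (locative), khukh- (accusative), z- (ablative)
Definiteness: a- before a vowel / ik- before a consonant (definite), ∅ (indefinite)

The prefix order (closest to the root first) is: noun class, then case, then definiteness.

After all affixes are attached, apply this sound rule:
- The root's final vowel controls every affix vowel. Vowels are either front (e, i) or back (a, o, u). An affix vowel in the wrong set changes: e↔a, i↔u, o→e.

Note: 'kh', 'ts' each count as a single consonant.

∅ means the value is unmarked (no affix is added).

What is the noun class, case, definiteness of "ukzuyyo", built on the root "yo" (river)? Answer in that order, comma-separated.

Segment: ik-z-iy-yo.
noun class: iy- → class II.
case: z- → ablative.
definiteness: a/ik- → definite.

class II, ablative, definite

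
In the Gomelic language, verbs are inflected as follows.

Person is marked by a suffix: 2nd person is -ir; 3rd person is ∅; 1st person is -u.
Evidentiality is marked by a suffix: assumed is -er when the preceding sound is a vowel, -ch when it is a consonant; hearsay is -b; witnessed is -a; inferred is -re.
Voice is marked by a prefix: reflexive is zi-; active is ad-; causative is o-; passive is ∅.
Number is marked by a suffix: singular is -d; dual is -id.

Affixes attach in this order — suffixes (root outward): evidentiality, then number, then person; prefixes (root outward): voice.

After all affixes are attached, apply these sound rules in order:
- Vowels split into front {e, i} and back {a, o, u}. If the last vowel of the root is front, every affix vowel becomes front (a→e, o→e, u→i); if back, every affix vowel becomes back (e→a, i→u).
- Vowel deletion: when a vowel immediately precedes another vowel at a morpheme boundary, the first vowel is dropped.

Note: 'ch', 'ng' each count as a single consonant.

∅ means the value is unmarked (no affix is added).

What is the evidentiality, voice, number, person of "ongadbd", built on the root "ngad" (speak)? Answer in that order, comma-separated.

Segment: o-ngad-b-d.
evidentiality: -b → hearsay.
voice: o- → causative.
number: -d → singular.
person: ∅ → 3rd person.

hearsay, causative, singular, 3rd person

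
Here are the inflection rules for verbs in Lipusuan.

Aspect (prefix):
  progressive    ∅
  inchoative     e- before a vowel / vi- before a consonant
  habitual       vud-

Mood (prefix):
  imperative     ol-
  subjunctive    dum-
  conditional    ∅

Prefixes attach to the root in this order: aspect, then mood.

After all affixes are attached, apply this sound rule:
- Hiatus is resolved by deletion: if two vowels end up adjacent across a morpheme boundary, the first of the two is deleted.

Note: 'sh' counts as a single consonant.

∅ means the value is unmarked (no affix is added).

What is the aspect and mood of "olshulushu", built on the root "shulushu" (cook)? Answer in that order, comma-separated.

progressive, imperative

Segment: ol-shulushu.
aspect: ∅ → progressive.
mood: ol- → imperative.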